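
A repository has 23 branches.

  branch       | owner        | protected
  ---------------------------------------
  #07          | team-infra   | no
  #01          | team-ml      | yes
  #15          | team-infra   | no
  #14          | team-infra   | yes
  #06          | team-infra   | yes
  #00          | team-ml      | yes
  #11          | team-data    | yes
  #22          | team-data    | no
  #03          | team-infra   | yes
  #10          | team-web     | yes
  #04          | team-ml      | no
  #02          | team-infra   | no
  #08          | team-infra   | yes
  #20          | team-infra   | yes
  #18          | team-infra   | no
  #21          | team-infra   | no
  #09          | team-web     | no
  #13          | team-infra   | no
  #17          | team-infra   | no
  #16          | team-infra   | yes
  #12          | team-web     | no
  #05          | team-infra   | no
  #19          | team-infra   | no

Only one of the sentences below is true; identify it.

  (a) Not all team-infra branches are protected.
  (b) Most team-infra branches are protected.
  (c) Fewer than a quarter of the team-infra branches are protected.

(a)

|A| = 15, |A ∩ B| = 6, |A ∖ B| = 9.
(a) requires A ⊄ B (|A ∖ B| ≥ 1): true.
(b) requires |A ∩ B| > |A ∖ B|: false.
(c) requires |A ∩ B| / |A| < 1/4: false.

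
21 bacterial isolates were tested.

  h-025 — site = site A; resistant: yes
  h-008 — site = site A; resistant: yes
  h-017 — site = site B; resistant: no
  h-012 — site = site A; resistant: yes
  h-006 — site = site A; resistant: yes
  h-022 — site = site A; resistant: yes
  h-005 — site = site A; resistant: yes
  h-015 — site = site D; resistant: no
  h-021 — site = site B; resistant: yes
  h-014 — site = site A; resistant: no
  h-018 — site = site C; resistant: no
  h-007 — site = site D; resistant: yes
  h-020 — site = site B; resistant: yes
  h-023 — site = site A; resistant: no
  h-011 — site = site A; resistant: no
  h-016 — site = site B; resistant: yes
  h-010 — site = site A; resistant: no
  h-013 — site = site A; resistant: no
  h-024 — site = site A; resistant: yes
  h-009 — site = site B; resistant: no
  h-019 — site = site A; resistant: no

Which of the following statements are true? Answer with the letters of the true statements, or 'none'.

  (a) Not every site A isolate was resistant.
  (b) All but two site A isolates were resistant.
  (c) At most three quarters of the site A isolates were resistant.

|A| = 13, |A ∩ B| = 7, |A ∖ B| = 6.
(a) A ⊄ B (|A ∖ B| ≥ 1): holds.
(b) |A ∖ B| = 2: fails.
(c) |A ∩ B| / |A| ≤ 3/4: holds.

(a), (c)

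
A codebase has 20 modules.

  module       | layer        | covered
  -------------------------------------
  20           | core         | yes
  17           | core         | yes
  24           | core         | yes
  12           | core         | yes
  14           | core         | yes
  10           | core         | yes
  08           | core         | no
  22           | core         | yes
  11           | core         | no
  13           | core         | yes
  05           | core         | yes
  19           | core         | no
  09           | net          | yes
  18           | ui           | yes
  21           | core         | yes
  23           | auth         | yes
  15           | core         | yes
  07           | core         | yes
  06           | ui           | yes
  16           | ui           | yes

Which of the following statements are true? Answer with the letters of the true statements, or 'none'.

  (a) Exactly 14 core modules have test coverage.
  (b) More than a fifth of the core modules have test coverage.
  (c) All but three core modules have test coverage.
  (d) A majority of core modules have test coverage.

|A| = 15, |A ∩ B| = 12, |A ∖ B| = 3.
(a) |A ∩ B| = 14: fails.
(b) |A ∩ B| / |A| > 1/5: holds.
(c) |A ∖ B| = 3: holds.
(d) |A ∩ B| > |A ∖ B|: holds.

(b), (c), (d)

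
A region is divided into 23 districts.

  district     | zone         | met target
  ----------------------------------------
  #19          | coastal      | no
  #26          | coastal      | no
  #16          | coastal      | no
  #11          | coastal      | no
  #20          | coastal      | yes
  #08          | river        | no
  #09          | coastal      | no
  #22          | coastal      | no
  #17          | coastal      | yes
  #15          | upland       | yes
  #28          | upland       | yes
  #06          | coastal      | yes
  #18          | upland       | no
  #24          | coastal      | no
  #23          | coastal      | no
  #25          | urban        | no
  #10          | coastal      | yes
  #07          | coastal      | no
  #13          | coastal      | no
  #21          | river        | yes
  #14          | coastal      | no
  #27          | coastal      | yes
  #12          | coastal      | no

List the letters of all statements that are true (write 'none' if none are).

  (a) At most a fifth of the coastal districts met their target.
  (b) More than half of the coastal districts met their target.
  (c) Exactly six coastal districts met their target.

|A| = 17, |A ∩ B| = 5, |A ∖ B| = 12.
(a) |A ∩ B| / |A| ≤ 1/5: fails.
(b) |A ∩ B| > |A ∖ B|: fails.
(c) |A ∩ B| = 6: fails.

none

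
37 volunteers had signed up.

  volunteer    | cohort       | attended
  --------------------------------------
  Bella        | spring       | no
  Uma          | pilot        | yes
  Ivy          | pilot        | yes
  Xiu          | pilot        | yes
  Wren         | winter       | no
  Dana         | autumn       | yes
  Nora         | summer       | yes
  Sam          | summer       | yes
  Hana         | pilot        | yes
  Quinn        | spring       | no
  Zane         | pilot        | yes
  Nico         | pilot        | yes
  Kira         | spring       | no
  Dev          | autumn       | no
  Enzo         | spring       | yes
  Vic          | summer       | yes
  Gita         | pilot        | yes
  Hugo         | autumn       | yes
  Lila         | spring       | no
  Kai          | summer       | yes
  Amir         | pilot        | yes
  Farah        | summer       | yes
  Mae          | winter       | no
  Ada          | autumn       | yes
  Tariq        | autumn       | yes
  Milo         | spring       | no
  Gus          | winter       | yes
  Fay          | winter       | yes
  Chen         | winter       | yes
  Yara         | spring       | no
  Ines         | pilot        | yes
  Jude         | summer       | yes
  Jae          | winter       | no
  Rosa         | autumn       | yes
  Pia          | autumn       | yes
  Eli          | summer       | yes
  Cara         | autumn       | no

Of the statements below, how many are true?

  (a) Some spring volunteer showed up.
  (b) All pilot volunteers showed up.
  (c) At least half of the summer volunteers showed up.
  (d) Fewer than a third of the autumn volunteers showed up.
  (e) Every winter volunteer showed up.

(a) spring: |A| = 7, |A ∩ B| = 1; needs A ∩ B ≠ ∅ (|A ∩ B| ≥ 1) — true.
(b) pilot: |A| = 9, |A ∩ B| = 9; needs A ⊆ B, i.e. every element of A is in B (|A ∖ B| = 0) — true.
(c) summer: |A| = 7, |A ∩ B| = 7; needs |A ∩ B| ≥ |A ∖ B| — true.
(d) autumn: |A| = 8, |A ∩ B| = 6; needs |A ∩ B| / |A| < 1/3 — false.
(e) winter: |A| = 6, |A ∩ B| = 3; needs A ⊆ B, i.e. every element of A is in B (|A ∖ B| = 0) — false.

3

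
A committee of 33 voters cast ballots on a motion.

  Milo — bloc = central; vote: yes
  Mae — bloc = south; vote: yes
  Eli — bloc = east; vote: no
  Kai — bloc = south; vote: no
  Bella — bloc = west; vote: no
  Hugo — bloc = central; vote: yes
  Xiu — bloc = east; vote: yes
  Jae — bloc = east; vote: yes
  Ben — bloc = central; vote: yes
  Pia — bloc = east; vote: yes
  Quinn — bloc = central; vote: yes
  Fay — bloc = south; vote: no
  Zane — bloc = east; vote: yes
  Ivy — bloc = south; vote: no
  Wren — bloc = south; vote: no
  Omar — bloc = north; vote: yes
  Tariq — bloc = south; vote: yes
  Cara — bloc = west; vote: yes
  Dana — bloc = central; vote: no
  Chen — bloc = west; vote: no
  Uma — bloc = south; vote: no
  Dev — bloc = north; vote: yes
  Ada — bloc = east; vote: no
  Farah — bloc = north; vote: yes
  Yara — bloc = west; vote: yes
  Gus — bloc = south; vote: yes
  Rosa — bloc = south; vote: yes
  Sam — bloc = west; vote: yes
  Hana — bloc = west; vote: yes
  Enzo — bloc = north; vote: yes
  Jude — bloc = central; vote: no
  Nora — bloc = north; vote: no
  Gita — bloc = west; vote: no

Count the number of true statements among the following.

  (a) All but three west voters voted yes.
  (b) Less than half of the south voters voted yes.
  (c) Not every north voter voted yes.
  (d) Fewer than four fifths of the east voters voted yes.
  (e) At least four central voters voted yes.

(a) west: |A| = 7, |A ∩ B| = 4; needs |A ∖ B| = 3 — true.
(b) south: |A| = 9, |A ∩ B| = 4; needs |A ∩ B| < |A ∖ B| — true.
(c) north: |A| = 5, |A ∩ B| = 4; needs A ⊄ B (|A ∖ B| ≥ 1) — true.
(d) east: |A| = 6, |A ∩ B| = 4; needs |A ∩ B| / |A| < 4/5 — true.
(e) central: |A| = 6, |A ∩ B| = 4; needs |A ∩ B| ≥ 4 — true.

5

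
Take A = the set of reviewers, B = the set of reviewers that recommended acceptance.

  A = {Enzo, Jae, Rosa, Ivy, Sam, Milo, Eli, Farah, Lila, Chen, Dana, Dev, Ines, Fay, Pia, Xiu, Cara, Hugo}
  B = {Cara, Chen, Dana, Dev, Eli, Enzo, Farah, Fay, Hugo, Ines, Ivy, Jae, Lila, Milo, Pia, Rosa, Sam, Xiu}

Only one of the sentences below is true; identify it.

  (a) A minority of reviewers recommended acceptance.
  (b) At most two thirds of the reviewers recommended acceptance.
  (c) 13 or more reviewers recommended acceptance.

(c)

|A| = 18, |A ∩ B| = 18, |A ∖ B| = 0.
(a) requires |A ∩ B| < |A ∖ B|: false.
(b) requires |A ∩ B| / |A| ≤ 2/3: false.
(c) requires |A ∩ B| ≥ 13: true.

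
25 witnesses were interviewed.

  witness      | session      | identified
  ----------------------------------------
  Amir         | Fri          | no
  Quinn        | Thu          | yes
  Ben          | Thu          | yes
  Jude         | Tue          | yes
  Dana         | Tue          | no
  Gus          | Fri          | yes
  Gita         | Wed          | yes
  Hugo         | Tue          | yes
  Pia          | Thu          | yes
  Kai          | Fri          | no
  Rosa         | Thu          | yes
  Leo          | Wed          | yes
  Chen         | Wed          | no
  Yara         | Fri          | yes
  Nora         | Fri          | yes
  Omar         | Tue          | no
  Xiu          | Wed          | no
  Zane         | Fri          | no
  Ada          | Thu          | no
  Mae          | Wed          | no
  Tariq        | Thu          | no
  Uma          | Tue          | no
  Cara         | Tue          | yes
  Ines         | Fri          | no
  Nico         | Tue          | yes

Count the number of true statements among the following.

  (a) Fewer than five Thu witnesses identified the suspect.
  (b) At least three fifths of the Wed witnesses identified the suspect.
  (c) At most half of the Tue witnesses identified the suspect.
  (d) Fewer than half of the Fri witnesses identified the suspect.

(a) Thu: |A| = 6, |A ∩ B| = 4; needs |A ∩ B| < 5 — true.
(b) Wed: |A| = 5, |A ∩ B| = 2; needs |A ∩ B| / |A| ≥ 3/5 — false.
(c) Tue: |A| = 7, |A ∩ B| = 4; needs |A ∩ B| ≤ |A ∖ B| — false.
(d) Fri: |A| = 7, |A ∩ B| = 3; needs |A ∩ B| < |A ∖ B| — true.

2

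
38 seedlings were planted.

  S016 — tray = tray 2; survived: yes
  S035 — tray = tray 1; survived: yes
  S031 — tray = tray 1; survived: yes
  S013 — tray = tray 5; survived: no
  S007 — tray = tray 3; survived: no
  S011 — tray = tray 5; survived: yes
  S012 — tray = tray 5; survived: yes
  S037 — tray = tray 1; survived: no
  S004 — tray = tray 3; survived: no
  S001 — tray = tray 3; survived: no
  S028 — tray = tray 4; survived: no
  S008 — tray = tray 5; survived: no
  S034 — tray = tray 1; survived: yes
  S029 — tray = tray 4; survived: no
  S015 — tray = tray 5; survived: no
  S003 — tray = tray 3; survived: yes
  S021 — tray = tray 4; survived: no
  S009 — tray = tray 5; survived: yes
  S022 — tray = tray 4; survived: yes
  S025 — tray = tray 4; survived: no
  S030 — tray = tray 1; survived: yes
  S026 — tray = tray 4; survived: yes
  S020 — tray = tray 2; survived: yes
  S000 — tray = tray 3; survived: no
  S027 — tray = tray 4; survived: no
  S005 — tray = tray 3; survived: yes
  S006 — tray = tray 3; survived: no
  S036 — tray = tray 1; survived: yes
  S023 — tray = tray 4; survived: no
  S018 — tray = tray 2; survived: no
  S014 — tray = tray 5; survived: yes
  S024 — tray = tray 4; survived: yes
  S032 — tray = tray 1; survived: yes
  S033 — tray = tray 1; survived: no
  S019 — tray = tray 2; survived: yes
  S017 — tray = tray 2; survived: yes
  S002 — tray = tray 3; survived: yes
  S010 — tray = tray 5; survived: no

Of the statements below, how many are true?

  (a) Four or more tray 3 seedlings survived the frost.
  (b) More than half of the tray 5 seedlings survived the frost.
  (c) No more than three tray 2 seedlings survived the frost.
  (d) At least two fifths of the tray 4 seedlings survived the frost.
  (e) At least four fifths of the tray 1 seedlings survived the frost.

(a) tray 3: |A| = 8, |A ∩ B| = 3; needs |A ∩ B| ≥ 4 — false.
(b) tray 5: |A| = 8, |A ∩ B| = 4; needs |A ∩ B| > |A ∖ B| — false.
(c) tray 2: |A| = 5, |A ∩ B| = 4; needs |A ∩ B| ≤ 3 — false.
(d) tray 4: |A| = 9, |A ∩ B| = 3; needs |A ∩ B| / |A| ≥ 2/5 — false.
(e) tray 1: |A| = 8, |A ∩ B| = 6; needs |A ∩ B| / |A| ≥ 4/5 — false.

0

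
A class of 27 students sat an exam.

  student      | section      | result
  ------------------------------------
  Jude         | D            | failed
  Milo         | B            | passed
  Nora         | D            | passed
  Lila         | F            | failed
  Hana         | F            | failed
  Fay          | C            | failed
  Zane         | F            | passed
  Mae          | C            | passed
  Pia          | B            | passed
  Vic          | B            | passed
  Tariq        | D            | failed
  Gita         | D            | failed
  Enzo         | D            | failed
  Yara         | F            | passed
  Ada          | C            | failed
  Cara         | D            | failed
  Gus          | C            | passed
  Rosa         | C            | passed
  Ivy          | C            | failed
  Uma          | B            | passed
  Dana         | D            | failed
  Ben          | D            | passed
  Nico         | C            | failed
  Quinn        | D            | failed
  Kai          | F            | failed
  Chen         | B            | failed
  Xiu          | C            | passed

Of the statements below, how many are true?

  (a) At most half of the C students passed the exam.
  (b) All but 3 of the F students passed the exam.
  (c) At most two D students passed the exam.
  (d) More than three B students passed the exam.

4

(a) C: |A| = 8, |A ∩ B| = 4; needs |A ∩ B| ≤ |A ∖ B| — true.
(b) F: |A| = 5, |A ∩ B| = 2; needs |A ∖ B| = 3 — true.
(c) D: |A| = 9, |A ∩ B| = 2; needs |A ∩ B| ≤ 2 — true.
(d) B: |A| = 5, |A ∩ B| = 4; needs |A ∩ B| > 3 — true.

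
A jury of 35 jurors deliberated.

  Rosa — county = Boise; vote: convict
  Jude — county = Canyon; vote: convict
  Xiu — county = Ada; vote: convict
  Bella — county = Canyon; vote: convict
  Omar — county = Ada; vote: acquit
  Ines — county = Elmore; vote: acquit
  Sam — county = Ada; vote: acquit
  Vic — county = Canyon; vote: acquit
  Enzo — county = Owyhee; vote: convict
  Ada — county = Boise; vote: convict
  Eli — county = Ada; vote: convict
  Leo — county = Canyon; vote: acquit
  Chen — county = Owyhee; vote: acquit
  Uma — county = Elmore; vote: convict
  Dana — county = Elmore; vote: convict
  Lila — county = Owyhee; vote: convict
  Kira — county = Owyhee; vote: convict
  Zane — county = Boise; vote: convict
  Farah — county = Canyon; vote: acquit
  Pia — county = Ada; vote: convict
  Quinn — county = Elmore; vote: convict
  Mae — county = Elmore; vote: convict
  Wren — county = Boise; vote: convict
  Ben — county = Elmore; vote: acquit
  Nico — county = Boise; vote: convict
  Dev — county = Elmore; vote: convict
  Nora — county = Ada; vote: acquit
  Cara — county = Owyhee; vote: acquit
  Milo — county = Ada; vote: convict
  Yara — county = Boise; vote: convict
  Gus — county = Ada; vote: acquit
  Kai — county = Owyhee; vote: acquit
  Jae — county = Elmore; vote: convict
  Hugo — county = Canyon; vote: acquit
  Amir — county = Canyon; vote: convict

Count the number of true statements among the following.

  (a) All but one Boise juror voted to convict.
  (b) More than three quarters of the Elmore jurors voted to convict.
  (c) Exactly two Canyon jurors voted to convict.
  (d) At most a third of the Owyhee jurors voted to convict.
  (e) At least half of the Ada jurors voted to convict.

1

(a) Boise: |A| = 6, |A ∩ B| = 6; needs |A ∖ B| = 1 — false.
(b) Elmore: |A| = 8, |A ∩ B| = 6; needs |A ∩ B| / |A| > 3/4 — false.
(c) Canyon: |A| = 7, |A ∩ B| = 3; needs |A ∩ B| = 2 — false.
(d) Owyhee: |A| = 6, |A ∩ B| = 3; needs |A ∩ B| / |A| ≤ 1/3 — false.
(e) Ada: |A| = 8, |A ∩ B| = 4; needs |A ∩ B| ≥ |A ∖ B| — true.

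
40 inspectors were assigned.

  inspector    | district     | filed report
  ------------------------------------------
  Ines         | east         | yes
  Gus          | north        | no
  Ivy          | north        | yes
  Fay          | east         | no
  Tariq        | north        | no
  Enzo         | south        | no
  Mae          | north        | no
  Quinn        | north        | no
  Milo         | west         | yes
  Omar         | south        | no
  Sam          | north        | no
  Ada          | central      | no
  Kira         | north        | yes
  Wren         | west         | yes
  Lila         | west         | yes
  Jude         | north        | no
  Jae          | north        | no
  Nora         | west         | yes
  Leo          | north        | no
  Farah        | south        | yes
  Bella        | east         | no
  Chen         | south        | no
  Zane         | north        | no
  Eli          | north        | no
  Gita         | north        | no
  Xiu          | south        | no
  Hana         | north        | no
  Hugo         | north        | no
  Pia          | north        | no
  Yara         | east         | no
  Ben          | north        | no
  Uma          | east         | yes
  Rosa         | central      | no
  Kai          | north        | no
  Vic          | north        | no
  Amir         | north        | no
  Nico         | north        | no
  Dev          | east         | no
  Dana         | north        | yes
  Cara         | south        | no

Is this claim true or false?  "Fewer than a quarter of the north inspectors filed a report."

True

The determiner here denotes the relation: |A ∩ B| / |A| < 1/4.
|A| = 22, |A ∩ B| = 3, |A ∖ B| = 19.
|A ∩ B|/|A| = 3/22, so the statement is true.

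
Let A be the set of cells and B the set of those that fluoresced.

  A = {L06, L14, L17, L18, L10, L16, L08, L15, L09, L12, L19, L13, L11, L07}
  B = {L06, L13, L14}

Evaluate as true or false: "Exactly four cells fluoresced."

'Exactly four cells fluoresced' holds iff |A ∩ B| = 4.
A (the restrictor) = {L06, L14, L17, L18, L10, L16, L08, L15, L09, L12, L19, L13, L11, L07}, |A| = 14.
A ∩ B = {L06, L14, L13}, so |A ∩ B| = 3.
|A ∩ B| = 3, so the statement is false.

False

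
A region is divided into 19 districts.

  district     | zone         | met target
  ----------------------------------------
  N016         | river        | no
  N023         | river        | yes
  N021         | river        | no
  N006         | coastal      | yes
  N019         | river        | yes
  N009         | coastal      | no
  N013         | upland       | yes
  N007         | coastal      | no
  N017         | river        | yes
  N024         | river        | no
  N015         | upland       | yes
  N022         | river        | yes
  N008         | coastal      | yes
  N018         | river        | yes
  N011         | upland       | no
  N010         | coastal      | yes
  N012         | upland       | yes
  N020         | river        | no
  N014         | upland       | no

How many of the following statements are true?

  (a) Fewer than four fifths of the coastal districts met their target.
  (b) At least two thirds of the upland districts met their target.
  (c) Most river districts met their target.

2

(a) coastal: |A| = 5, |A ∩ B| = 3; needs |A ∩ B| / |A| < 4/5 — true.
(b) upland: |A| = 5, |A ∩ B| = 3; needs |A ∩ B| / |A| ≥ 2/3 — false.
(c) river: |A| = 9, |A ∩ B| = 5; needs |A ∩ B| > |A ∖ B| — true.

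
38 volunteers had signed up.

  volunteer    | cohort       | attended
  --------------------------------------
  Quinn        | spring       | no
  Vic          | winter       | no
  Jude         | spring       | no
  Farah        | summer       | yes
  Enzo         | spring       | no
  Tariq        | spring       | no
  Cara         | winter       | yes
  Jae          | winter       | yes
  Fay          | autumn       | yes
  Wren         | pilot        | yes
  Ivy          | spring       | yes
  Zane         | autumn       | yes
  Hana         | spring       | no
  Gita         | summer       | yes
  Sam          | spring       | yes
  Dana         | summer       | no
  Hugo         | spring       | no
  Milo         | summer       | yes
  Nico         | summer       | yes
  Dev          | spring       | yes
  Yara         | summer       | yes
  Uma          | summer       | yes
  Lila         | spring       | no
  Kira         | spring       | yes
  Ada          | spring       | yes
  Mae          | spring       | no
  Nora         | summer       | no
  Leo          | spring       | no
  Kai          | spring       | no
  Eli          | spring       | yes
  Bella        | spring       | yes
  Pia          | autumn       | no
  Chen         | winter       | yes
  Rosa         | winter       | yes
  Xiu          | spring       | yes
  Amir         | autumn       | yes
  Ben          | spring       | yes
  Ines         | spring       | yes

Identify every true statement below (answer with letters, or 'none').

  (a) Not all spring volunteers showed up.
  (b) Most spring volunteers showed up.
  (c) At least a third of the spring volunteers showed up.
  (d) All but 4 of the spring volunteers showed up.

(a), (c)

|A| = 20, |A ∩ B| = 10, |A ∖ B| = 10.
(a) A ⊄ B (|A ∖ B| ≥ 1): holds.
(b) |A ∩ B| > |A ∖ B|: fails.
(c) |A ∩ B| / |A| ≥ 1/3: holds.
(d) |A ∖ B| = 4: fails.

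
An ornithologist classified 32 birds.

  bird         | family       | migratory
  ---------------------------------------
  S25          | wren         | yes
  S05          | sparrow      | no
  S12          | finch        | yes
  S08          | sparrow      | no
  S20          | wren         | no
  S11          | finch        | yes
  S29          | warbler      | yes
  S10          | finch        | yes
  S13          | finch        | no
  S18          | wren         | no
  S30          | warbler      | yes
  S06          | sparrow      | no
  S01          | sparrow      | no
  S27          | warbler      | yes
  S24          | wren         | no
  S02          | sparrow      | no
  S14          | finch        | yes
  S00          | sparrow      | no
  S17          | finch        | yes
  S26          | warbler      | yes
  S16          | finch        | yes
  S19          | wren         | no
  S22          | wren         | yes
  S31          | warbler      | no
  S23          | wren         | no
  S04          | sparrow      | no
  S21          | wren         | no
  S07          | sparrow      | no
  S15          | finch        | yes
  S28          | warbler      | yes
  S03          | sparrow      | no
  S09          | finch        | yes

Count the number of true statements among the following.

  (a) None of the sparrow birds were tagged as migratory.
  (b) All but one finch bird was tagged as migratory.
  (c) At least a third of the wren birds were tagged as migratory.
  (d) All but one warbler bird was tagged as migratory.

3

(a) sparrow: |A| = 9, |A ∩ B| = 0; needs A ∩ B = ∅ (|A ∩ B| = 0) — true.
(b) finch: |A| = 9, |A ∩ B| = 8; needs |A ∖ B| = 1 — true.
(c) wren: |A| = 8, |A ∩ B| = 2; needs |A ∩ B| / |A| ≥ 1/3 — false.
(d) warbler: |A| = 6, |A ∩ B| = 5; needs |A ∖ B| = 1 — true.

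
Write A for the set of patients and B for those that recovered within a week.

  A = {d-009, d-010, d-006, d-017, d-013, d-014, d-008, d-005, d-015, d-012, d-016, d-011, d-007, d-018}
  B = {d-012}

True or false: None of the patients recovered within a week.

The determiner here denotes the relation: A ∩ B = ∅ (|A ∩ B| = 0).
A (the restrictor) = {d-009, d-010, d-006, d-017, d-013, d-014, d-008, d-005, d-015, d-012, d-016, d-011, d-007, d-018}, |A| = 14.
A ∩ B = {d-012}, so |A ∩ B| = 1.
So the statement is false.

False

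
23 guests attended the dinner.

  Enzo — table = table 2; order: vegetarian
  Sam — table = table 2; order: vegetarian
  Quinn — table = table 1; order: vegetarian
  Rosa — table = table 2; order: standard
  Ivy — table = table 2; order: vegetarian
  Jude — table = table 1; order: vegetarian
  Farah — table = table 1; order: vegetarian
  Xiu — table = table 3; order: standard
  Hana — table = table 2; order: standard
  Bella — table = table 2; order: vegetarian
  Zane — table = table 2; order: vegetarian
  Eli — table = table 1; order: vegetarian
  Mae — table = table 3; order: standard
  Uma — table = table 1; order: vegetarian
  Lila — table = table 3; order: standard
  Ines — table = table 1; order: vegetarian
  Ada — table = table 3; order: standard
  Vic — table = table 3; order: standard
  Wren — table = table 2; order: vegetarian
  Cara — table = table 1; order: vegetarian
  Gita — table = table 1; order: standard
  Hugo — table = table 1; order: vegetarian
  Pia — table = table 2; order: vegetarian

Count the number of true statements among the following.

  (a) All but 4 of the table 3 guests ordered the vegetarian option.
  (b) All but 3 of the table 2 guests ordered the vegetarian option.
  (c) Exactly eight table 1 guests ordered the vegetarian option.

1

(a) table 3: |A| = 5, |A ∩ B| = 0; needs |A ∖ B| = 4 — false.
(b) table 2: |A| = 9, |A ∩ B| = 7; needs |A ∖ B| = 3 — false.
(c) table 1: |A| = 9, |A ∩ B| = 8; needs |A ∩ B| = 8 — true.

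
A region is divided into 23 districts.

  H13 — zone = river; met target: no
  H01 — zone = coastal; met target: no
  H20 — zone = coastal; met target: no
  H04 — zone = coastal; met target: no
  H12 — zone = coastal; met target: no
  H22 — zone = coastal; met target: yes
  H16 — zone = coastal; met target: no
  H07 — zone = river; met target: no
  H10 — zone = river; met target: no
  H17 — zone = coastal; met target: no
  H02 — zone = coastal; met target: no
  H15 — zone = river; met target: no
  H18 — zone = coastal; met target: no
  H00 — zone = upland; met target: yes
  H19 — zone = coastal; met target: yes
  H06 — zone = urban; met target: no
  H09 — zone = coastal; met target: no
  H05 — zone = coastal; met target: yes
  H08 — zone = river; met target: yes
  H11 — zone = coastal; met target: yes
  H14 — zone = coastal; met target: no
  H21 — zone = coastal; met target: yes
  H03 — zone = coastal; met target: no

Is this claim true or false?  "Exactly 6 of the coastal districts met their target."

False

Truth condition: |A ∩ B| = 6.
|A| = 16, |A ∩ B| = 5, |A ∖ B| = 11.
|A ∩ B| = 5, so the statement is false.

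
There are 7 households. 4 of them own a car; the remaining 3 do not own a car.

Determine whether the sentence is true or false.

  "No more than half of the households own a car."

False

The determiner here denotes the relation: |A ∩ B| ≤ |A ∖ B|.
|A| = 7, |A ∩ B| = 4, |A ∖ B| = 3.
4 > 3, so the statement is false.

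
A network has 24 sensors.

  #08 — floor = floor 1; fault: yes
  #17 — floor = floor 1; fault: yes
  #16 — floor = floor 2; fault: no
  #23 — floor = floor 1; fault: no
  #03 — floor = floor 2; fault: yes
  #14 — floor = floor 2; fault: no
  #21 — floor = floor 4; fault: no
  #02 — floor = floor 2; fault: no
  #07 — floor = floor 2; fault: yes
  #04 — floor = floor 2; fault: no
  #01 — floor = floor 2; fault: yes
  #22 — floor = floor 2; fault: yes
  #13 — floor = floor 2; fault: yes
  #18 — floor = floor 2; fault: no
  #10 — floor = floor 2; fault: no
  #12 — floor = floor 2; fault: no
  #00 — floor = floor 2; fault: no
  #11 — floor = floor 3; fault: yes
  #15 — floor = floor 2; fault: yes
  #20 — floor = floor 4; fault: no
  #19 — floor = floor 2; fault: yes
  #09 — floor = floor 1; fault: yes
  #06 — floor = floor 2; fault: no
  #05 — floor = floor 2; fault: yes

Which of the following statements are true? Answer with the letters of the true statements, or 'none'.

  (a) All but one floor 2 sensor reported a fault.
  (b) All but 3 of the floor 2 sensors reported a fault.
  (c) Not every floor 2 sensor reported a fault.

(c)

|A| = 17, |A ∩ B| = 8, |A ∖ B| = 9.
(a) |A ∖ B| = 1: fails.
(b) |A ∖ B| = 3: fails.
(c) A ⊄ B (|A ∖ B| ≥ 1): holds.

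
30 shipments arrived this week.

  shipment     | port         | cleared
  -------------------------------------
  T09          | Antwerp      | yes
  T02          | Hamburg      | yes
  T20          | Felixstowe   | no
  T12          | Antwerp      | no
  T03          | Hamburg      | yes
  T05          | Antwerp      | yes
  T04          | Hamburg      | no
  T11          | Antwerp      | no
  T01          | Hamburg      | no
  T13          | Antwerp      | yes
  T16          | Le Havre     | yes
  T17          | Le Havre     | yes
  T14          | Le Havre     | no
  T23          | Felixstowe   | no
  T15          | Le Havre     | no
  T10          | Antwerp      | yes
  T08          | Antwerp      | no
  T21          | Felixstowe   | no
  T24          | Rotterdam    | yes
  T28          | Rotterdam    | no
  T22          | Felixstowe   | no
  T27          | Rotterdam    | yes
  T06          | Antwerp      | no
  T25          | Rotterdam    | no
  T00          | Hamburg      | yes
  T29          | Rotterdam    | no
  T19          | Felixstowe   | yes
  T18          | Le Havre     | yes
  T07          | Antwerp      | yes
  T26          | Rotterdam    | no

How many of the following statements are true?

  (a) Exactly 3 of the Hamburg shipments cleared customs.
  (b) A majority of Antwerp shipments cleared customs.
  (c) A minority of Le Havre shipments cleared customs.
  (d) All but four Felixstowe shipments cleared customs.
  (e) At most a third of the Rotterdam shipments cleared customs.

(a) Hamburg: |A| = 5, |A ∩ B| = 3; needs |A ∩ B| = 3 — true.
(b) Antwerp: |A| = 9, |A ∩ B| = 5; needs |A ∩ B| > |A ∖ B| — true.
(c) Le Havre: |A| = 5, |A ∩ B| = 3; needs |A ∩ B| < |A ∖ B| — false.
(d) Felixstowe: |A| = 5, |A ∩ B| = 1; needs |A ∖ B| = 4 — true.
(e) Rotterdam: |A| = 6, |A ∩ B| = 2; needs |A ∩ B| / |A| ≤ 1/3 — true.

4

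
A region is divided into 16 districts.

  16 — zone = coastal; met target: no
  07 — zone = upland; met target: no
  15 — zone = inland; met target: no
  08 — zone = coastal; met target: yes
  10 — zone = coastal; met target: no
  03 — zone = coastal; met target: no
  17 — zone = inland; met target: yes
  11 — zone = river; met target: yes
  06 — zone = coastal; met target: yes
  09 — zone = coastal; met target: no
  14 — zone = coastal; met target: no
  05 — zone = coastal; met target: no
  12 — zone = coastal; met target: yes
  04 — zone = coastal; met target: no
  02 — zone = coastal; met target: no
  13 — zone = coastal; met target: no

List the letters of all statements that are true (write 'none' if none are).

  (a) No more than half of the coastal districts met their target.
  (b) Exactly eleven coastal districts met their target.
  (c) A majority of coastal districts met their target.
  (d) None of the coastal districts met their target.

|A| = 12, |A ∩ B| = 3, |A ∖ B| = 9.
(a) |A ∩ B| ≤ |A ∖ B|: holds.
(b) |A ∩ B| = 11: fails.
(c) |A ∩ B| > |A ∖ B|: fails.
(d) A ∩ B = ∅ (|A ∩ B| = 0): fails.

(a)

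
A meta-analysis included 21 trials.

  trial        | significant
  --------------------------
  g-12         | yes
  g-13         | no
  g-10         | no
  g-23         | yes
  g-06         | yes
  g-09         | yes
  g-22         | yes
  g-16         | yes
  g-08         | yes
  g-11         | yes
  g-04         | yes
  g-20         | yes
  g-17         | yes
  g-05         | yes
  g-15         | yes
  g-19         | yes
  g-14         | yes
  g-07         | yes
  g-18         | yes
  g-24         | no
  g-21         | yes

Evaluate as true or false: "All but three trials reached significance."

The determiner here denotes the relation: |A ∖ B| = 3.
|A| = 21, |A ∩ B| = 18, |A ∖ B| = 3.
|A ∖ B| = 3, so the statement is true.

True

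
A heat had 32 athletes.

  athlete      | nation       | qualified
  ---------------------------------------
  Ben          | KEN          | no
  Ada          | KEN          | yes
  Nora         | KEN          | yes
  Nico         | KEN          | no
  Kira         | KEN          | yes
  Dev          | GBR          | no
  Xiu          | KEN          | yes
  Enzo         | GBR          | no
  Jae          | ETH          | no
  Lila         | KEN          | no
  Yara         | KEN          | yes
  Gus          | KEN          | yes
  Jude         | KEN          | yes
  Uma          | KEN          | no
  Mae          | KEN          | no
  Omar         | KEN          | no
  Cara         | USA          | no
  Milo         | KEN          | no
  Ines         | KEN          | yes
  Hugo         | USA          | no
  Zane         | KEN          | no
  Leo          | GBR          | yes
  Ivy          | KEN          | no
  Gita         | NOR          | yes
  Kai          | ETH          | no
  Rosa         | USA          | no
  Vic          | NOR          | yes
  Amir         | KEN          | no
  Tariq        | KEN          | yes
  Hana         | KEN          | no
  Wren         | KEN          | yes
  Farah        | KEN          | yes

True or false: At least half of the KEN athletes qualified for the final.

True

The determiner here denotes the relation: |A ∩ B| ≥ |A ∖ B|.
|A| = 22, |A ∩ B| = 11, |A ∖ B| = 11.
11 = 11, so the statement is true.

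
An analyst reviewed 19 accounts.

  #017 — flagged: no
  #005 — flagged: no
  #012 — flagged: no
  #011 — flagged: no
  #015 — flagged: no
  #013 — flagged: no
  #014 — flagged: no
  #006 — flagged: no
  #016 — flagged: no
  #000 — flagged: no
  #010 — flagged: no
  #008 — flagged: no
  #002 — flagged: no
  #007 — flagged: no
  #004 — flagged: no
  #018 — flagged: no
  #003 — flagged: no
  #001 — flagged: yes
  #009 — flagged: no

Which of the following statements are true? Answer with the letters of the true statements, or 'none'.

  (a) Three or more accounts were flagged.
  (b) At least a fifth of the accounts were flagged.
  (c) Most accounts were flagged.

|A| = 19, |A ∩ B| = 1, |A ∖ B| = 18.
(a) |A ∩ B| ≥ 3: fails.
(b) |A ∩ B| / |A| ≥ 1/5: fails.
(c) |A ∩ B| > |A ∖ B|: fails.

none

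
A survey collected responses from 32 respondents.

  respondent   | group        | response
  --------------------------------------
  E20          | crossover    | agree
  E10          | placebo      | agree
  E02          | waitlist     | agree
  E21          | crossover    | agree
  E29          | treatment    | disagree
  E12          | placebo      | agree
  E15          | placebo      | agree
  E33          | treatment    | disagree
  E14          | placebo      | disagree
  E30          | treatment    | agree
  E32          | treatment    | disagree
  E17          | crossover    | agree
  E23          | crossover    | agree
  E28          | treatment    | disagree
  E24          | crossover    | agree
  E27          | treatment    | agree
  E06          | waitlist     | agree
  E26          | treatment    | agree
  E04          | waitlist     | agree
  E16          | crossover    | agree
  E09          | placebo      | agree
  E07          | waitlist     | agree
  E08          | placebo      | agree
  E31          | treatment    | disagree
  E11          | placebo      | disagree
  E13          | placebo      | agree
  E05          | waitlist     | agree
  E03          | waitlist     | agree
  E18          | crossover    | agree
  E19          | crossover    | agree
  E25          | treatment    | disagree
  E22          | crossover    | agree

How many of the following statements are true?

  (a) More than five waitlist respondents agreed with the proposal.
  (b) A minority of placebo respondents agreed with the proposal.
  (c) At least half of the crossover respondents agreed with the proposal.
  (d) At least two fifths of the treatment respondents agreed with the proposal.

(a) waitlist: |A| = 6, |A ∩ B| = 6; needs |A ∩ B| > 5 — true.
(b) placebo: |A| = 8, |A ∩ B| = 6; needs |A ∩ B| < |A ∖ B| — false.
(c) crossover: |A| = 9, |A ∩ B| = 9; needs |A ∩ B| ≥ |A ∖ B| — true.
(d) treatment: |A| = 9, |A ∩ B| = 3; needs |A ∩ B| / |A| ≥ 2/5 — false.

2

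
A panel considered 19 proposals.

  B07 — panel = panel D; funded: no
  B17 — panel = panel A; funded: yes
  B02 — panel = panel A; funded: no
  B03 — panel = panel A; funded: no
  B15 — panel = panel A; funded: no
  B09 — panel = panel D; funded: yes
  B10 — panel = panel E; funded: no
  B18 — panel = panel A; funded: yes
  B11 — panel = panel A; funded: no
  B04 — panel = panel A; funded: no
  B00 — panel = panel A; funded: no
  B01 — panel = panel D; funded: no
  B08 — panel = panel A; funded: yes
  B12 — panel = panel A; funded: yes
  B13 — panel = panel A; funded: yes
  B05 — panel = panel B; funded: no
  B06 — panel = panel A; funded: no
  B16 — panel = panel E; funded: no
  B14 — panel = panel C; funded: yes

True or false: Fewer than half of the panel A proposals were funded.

True

'Fewer than half of the panel A proposals were funded' holds iff |A ∩ B| < |A ∖ B|.
A (the restrictor) = {B17, B02, B03, B15, B18, B11, B04, B00, B08, B12, B13, B06}, |A| = 12.
A ∩ B = {B17, B18, B08, B12, B13}, so |A ∩ B| = 5.
A ∖ B = {B02, B03, B15, B11, B04, B00, B06}, so |A ∖ B| = 7.
5 < 7, so the statement is true.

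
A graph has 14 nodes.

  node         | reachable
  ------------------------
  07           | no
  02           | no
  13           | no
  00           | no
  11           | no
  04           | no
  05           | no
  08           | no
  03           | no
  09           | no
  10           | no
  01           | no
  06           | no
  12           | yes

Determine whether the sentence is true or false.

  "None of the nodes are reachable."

Truth condition: A ∩ B = ∅ (|A ∩ B| = 0).
A (the restrictor) = {07, 02, 13, 00, 11, 04, 05, 08, 03, 09, 10, 01, 06, 12}, |A| = 14.
A ∩ B = {12}, so |A ∩ B| = 1.
So the statement is false.

False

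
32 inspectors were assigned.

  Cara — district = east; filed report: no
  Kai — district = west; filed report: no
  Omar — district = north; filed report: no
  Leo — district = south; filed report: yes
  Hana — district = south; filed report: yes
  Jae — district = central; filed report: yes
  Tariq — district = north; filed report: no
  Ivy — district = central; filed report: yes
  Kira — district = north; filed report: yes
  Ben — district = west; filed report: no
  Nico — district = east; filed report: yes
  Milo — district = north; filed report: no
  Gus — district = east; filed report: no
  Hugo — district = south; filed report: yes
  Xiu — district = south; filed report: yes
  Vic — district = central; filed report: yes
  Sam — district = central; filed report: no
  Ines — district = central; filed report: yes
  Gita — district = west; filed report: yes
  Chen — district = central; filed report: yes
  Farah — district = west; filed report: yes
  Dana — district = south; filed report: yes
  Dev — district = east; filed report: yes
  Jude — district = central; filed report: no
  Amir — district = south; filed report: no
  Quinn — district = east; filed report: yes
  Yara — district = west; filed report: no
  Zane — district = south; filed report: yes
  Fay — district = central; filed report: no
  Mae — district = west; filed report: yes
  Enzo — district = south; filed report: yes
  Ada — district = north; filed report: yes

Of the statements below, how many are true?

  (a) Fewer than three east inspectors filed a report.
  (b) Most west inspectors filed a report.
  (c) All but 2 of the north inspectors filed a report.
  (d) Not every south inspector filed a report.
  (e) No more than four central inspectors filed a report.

1

(a) east: |A| = 5, |A ∩ B| = 3; needs |A ∩ B| < 3 — false.
(b) west: |A| = 6, |A ∩ B| = 3; needs |A ∩ B| > |A ∖ B| — false.
(c) north: |A| = 5, |A ∩ B| = 2; needs |A ∖ B| = 2 — false.
(d) south: |A| = 8, |A ∩ B| = 7; needs A ⊄ B (|A ∖ B| ≥ 1) — true.
(e) central: |A| = 8, |A ∩ B| = 5; needs |A ∩ B| ≤ 4 — false.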